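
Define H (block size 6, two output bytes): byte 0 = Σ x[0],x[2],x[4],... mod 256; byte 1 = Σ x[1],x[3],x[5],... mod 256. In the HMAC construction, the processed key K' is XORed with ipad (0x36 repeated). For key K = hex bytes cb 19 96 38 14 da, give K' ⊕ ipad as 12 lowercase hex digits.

fd2fa00e22ec

Key hex bytes cb 19 96 38 14 da is exactly B = 6 bytes: K' = cb 19 96 38 14 da.
XOR each byte with 0x36: cb⊕36=fd, 19⊕36=2f, 96⊕36=a0, 38⊕36=0e, 14⊕36=22, da⊕36=ec.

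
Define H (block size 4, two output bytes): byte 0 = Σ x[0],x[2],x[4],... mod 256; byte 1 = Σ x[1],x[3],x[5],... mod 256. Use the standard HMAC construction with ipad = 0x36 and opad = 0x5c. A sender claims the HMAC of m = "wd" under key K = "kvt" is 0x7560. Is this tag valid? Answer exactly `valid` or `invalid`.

valid

Key "kvt" = 6b 76 74 is 3 bytes ≤ B = 4; zero-pad to 4 bytes: K' = 6b 76 74 00.
K' ⊕ ipad = 5d 40 42 36; K' ⊕ opad = 37 2a 28 5c.
Inner hash: even-index sum = 278 mod 256 = 22; odd-index sum = 218 mod 256 = 218 → 16 da.
Outer hash (recomputed tag): even-index sum = 117 mod 256 = 117; odd-index sum = 352 mod 256 = 96 → 75 60.
Recomputed tag = 7560; claimed = 7560 → match.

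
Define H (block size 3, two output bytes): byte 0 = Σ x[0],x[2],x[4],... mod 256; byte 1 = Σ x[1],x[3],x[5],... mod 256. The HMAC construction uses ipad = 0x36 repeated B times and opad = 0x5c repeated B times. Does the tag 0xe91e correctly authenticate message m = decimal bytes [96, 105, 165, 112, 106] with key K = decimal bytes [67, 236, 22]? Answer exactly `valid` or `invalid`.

invalid

Key decimal bytes [67, 236, 22] = 43 ec 16 is exactly B = 3 bytes: K' = 43 ec 16.
K' ⊕ ipad = 75 da 20; K' ⊕ opad = 1f b0 4a.
Inner hash: even-index sum = 366 mod 256 = 110; odd-index sum = 585 mod 256 = 73 → 6e 49.
Outer hash (recomputed tag): even-index sum = 178 mod 256 = 178; odd-index sum = 286 mod 256 = 30 → b2 1e.
Recomputed tag = b21e; claimed = e91e → mismatch.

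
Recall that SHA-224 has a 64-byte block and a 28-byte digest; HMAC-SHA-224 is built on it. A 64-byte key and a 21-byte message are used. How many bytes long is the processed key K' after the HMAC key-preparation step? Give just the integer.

Key is 64 ≤ 64 bytes, zero-padded: |K'| = 64.

64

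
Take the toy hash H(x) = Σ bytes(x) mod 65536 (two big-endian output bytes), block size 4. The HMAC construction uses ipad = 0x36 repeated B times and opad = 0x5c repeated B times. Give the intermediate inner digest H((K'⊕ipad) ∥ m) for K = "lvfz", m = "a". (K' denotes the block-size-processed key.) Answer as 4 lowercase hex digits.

0197

Key "lvfz" = 6c 76 66 7a is exactly B = 4 bytes: K' = 6c 76 66 7a.
K' ⊕ ipad = 5a 40 50 4c.
Inner input = 5a 40 50 4c ∥ 61.
Inner hash: sum = 90+64+80+76+97 = 407 → 01 97.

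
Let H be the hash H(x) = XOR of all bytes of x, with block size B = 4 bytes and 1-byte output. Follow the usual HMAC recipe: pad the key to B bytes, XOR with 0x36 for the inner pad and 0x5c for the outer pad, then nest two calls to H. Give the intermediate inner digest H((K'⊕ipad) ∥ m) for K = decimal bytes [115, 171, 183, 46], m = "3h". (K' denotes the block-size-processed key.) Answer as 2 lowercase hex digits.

1a

Key decimal bytes [115, 171, 183, 46] = 73 ab b7 2e is exactly B = 4 bytes: K' = 73 ab b7 2e.
K' ⊕ ipad = 45 9d 81 18.
Inner input = 45 9d 81 18 ∥ 33 68.
Inner hash: XOR 45⊕9d⊕81⊕18⊕33⊕68 = 1a.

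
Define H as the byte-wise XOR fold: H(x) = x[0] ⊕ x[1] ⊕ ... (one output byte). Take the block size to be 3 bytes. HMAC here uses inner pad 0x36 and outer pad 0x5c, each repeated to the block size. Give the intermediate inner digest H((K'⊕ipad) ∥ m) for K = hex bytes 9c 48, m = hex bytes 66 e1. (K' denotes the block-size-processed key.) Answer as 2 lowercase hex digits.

65

Key hex bytes 9c 48 is 2 bytes ≤ B = 3; zero-pad to 3 bytes: K' = 9c 48 00.
K' ⊕ ipad = aa 7e 36.
Inner input = aa 7e 36 ∥ 66 e1.
Inner hash: XOR aa⊕7e⊕36⊕66⊕e1 = 65.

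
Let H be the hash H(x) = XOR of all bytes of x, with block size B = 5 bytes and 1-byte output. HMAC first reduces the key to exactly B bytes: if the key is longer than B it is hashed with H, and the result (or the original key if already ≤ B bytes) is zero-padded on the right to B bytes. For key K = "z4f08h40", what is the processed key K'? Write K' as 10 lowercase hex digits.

|K| = 8 > B = 5, so first hash the key.
H(K): XOR 7a⊕34⊕66⊕30⊕38⊕68⊕34⊕30 = 4c.
Zero-pad H(K) = 4c to 5 bytes: K' = 4c 00 00 00 00.

4c00000000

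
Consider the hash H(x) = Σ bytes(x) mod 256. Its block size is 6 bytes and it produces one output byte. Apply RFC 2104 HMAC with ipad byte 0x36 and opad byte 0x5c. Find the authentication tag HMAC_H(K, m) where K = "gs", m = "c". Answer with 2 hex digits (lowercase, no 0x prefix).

Key "gs" = 67 73 is 2 bytes ≤ B = 6; zero-pad to 6 bytes: K' = 67 73 00 00 00 00.
K' ⊕ ipad = 51 45 36 36 36 36.  K' ⊕ opad = 3b 2f 5c 5c 5c 5c.
Inner input = (K'⊕ipad) ∥ m = 51 45 36 36 36 36 ∥ 63.
Inner hash: sum = 81+69+54+54+54+54+99 = 465; mod 256 = 209 → d1.
Outer input = (K'⊕opad) ∥ inner = 3b 2f 5c 5c 5c 5c ∥ d1.
Outer hash (tag): sum = 59+47+92+92+92+92+209 = 683; mod 256 = 171 → ab.

ab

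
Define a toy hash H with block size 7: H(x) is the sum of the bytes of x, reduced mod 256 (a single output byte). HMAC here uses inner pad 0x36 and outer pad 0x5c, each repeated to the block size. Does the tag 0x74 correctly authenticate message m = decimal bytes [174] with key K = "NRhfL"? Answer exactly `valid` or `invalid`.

valid

Key "NRhfL" = 4e 52 68 66 4c is 5 bytes ≤ B = 7; zero-pad to 7 bytes: K' = 4e 52 68 66 4c 00 00.
K' ⊕ ipad = 78 64 5e 50 7a 36 36; K' ⊕ opad = 12 0e 34 3a 10 5c 5c.
Inner hash: sum = 120+100+94+80+122+54+54+174 = 798; mod 256 = 30 → 1e.
Outer hash (recomputed tag): sum = 18+14+52+58+16+92+92+30 = 372; mod 256 = 116 → 74.
Recomputed tag = 74; claimed = 74 → match.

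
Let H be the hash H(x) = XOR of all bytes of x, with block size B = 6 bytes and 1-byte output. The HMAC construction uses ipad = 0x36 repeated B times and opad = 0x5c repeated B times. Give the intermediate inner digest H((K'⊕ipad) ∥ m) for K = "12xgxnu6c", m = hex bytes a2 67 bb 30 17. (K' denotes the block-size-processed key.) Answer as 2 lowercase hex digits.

73

Key "12xgxnu6c" = 31 32 78 67 78 6e 75 36 63 is 9 bytes > B = 6, so hash it first: H(key) = 2a, then zero-pad to 6 bytes: K' = 2a 00 00 00 00 00.
K' ⊕ ipad = 1c 36 36 36 36 36.
Inner input = 1c 36 36 36 36 36 ∥ a2 67 bb 30 17.
Inner hash: XOR 1c⊕36⊕36⊕36⊕36⊕36⊕a2⊕67⊕bb⊕30⊕17 = 73.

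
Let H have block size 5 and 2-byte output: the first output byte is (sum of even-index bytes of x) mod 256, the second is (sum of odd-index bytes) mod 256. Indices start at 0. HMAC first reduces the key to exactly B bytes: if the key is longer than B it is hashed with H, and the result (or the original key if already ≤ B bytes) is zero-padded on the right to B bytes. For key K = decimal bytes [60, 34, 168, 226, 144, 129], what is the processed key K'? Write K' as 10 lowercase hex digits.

7485000000

|K| = 6 > B = 5, so first hash the key.
H(K): even-index sum = 372 mod 256 = 116; odd-index sum = 389 mod 256 = 133 → 74 85.
Zero-pad H(K) = 74 85 to 5 bytes: K' = 74 85 00 00 00.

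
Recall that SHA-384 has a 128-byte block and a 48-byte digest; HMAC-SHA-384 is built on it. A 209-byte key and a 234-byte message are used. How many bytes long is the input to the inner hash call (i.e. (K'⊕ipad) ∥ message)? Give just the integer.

Key is 209 > 128 bytes, so it is hashed to 48 bytes then zero-padded to 128: |K'| = 128.
Inner input = (K'⊕ipad) ∥ m → 128 + 234 = 362 bytes.

362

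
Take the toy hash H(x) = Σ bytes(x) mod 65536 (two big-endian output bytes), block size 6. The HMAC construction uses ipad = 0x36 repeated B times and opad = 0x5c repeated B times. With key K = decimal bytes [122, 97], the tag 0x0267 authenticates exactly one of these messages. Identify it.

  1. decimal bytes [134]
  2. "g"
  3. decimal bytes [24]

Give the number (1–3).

Key decimal bytes [122, 97] = 7a 61 is 2 bytes ≤ B = 6; zero-pad to 6 bytes: K' = 7a 61 00 00 00 00.
K' ⊕ ipad = 4c 57 36 36 36 36; K' ⊕ opad = 26 3d 5c 5c 5c 5c.
m1: inner = H(4c 57 36 36 36 36 86) = 02 01; tag = H(26 3d 5c 5c 5c 5c 02 01) = 01d6
m2: inner = H(4c 57 36 36 36 36 67) = 01 e2; tag = H(26 3d 5c 5c 5c 5c 01 e2) = 02b6
m3: inner = H(4c 57 36 36 36 36 18) = 01 93; tag = H(26 3d 5c 5c 5c 5c 01 93) = 0267 ← matches

3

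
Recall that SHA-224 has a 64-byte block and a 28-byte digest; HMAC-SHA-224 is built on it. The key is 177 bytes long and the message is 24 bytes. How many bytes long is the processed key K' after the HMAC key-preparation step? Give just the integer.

Key is 177 > 64 bytes, so it is hashed to 28 bytes then zero-padded to 64: |K'| = 64.

64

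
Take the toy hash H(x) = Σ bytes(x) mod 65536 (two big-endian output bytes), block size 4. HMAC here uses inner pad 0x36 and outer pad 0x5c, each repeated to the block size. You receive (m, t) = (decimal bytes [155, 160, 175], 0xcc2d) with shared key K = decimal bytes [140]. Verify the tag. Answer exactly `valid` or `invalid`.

Key decimal bytes [140] = 8c is 1 byte ≤ B = 4; zero-pad to 4 bytes: K' = 8c 00 00 00.
K' ⊕ ipad = ba 36 36 36; K' ⊕ opad = d0 5c 5c 5c.
Inner hash: sum = 186+54+54+54+155+160+175 = 838 → 03 46.
Outer hash (recomputed tag): sum = 208+92+92+92+3+70 = 557 → 02 2d.
Recomputed tag = 022d; claimed = cc2d → mismatch.

invalid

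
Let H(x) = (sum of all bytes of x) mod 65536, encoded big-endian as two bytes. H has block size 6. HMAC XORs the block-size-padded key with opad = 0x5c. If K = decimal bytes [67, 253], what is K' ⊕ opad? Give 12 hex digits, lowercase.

Key decimal bytes [67, 253] = 43 fd is 2 bytes ≤ B = 6; zero-pad to 6 bytes: K' = 43 fd 00 00 00 00.
XOR each byte with 0x5c: 43⊕5c=1f, fd⊕5c=a1, 00⊕5c=5c, 00⊕5c=5c, 00⊕5c=5c, 00⊕5c=5c.

1fa15c5c5c5c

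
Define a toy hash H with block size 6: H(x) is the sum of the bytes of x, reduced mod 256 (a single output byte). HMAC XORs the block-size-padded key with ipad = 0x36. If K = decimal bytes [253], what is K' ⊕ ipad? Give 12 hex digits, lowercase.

cb3636363636

Key decimal bytes [253] = fd is 1 byte ≤ B = 6; zero-pad to 6 bytes: K' = fd 00 00 00 00 00.
XOR each byte with 0x36: fd⊕36=cb, 00⊕36=36, 00⊕36=36, 00⊕36=36, 00⊕36=36, 00⊕36=36.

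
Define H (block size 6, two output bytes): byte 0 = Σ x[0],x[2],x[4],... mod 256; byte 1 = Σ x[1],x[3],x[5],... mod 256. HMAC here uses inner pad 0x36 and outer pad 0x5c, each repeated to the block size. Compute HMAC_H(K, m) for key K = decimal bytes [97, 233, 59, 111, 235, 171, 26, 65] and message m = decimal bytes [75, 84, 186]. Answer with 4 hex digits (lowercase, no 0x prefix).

Key decimal bytes [97, 233, 59, 111, 235, 171, 26, 65] = 61 e9 3b 6f eb ab 1a 41 is 8 bytes > B = 6, so hash it first: H(key) = a1 44, then zero-pad to 6 bytes: K' = a1 44 00 00 00 00.
K' ⊕ ipad = 97 72 36 36 36 36.  K' ⊕ opad = fd 18 5c 5c 5c 5c.
Inner input = (K'⊕ipad) ∥ m = 97 72 36 36 36 36 ∥ 4b 54 ba.
Inner hash: even-index sum = 520 mod 256 = 8; odd-index sum = 306 mod 256 = 50 → 08 32.
Outer input = (K'⊕opad) ∥ inner = fd 18 5c 5c 5c 5c ∥ 08 32.
Outer hash (tag): even-index sum = 445 mod 256 = 189; odd-index sum = 258 mod 256 = 2 → bd 02.

bd02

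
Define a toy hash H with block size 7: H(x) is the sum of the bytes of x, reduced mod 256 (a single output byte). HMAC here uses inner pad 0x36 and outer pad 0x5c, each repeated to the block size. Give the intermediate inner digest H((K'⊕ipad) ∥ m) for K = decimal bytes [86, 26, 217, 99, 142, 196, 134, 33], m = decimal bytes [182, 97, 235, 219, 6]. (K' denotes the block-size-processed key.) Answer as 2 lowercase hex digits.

ba

Key decimal bytes [86, 26, 217, 99, 142, 196, 134, 33] = 56 1a d9 63 8e c4 86 21 is 8 bytes > B = 7, so hash it first: H(key) = a5, then zero-pad to 7 bytes: K' = a5 00 00 00 00 00 00.
K' ⊕ ipad = 93 36 36 36 36 36 36.
Inner input = 93 36 36 36 36 36 36 ∥ b6 61 eb db 06.
Inner hash: sum = 147+54+54+54+54+54+54+182+97+235+219+6 = 1210; mod 256 = 186 → ba.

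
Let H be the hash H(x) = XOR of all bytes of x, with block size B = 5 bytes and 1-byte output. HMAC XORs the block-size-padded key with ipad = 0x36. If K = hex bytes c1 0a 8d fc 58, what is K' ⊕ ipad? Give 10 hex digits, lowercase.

Key hex bytes c1 0a 8d fc 58 is exactly B = 5 bytes: K' = c1 0a 8d fc 58.
XOR each byte with 0x36: c1⊕36=f7, 0a⊕36=3c, 8d⊕36=bb, fc⊕36=ca, 58⊕36=6e.

f73cbbca6e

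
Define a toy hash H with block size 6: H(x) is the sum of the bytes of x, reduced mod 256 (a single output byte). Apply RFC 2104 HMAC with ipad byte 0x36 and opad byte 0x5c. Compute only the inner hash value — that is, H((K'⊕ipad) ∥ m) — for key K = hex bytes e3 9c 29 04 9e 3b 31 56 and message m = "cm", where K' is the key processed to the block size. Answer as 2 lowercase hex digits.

Key hex bytes e3 9c 29 04 9e 3b 31 56 is 8 bytes > B = 6, so hash it first: H(key) = 0c, then zero-pad to 6 bytes: K' = 0c 00 00 00 00 00.
K' ⊕ ipad = 3a 36 36 36 36 36.
Inner input = 3a 36 36 36 36 36 ∥ 63 6d.
Inner hash: sum = 58+54+54+54+54+54+99+109 = 536; mod 256 = 24 → 18.

18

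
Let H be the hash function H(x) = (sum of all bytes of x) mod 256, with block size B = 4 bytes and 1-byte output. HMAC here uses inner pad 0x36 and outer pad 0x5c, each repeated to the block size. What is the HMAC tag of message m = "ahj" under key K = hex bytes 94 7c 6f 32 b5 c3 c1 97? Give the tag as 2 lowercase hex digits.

7d

Key hex bytes 94 7c 6f 32 b5 c3 c1 97 is 8 bytes > B = 4, so hash it first: H(key) = 81, then zero-pad to 4 bytes: K' = 81 00 00 00.
K' ⊕ ipad = b7 36 36 36.  K' ⊕ opad = dd 5c 5c 5c.
Inner input = (K'⊕ipad) ∥ m = b7 36 36 36 ∥ 61 68 6a.
Inner hash: sum = 183+54+54+54+97+104+106 = 652; mod 256 = 140 → 8c.
Outer input = (K'⊕opad) ∥ inner = dd 5c 5c 5c ∥ 8c.
Outer hash (tag): sum = 221+92+92+92+140 = 637; mod 256 = 125 → 7d.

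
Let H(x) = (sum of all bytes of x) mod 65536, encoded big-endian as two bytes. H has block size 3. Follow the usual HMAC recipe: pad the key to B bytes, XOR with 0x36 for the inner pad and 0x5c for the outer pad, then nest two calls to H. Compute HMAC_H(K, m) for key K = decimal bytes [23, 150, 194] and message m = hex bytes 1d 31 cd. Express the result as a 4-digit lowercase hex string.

0285

Key decimal bytes [23, 150, 194] = 17 96 c2 is exactly B = 3 bytes: K' = 17 96 c2.
K' ⊕ ipad = 21 a0 f4.  K' ⊕ opad = 4b ca 9e.
Inner input = (K'⊕ipad) ∥ m = 21 a0 f4 ∥ 1d 31 cd.
Inner hash: sum = 33+160+244+29+49+205 = 720 → 02 d0.
Outer input = (K'⊕opad) ∥ inner = 4b ca 9e ∥ 02 d0.
Outer hash (tag): sum = 75+202+158+2+208 = 645 → 02 85.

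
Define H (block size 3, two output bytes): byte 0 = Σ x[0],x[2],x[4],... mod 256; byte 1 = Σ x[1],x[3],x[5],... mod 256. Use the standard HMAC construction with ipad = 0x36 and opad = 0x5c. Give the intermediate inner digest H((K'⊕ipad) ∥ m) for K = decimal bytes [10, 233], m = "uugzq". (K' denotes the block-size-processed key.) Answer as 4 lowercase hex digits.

612c

Key decimal bytes [10, 233] = 0a e9 is 2 bytes ≤ B = 3; zero-pad to 3 bytes: K' = 0a e9 00.
K' ⊕ ipad = 3c df 36.
Inner input = 3c df 36 ∥ 75 75 67 7a 71.
Inner hash: even-index sum = 353 mod 256 = 97; odd-index sum = 556 mod 256 = 44 → 61 2c.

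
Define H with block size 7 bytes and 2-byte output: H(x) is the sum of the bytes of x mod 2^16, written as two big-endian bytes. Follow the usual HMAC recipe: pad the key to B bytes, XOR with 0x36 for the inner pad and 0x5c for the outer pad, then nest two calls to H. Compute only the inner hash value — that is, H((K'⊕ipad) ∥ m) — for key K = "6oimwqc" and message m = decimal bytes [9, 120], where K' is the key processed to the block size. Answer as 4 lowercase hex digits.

Key "6oimwqc" = 36 6f 69 6d 77 71 63 is exactly B = 7 bytes: K' = 36 6f 69 6d 77 71 63.
K' ⊕ ipad = 00 59 5f 5b 41 47 55.
Inner input = 00 59 5f 5b 41 47 55 ∥ 09 78.
Inner hash: sum = 0+89+95+91+65+71+85+9+120 = 625 → 02 71.

0271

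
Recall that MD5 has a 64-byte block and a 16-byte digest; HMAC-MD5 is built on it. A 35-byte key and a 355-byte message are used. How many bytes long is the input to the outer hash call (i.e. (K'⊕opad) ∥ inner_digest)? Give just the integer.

Key is 35 ≤ 64 bytes, zero-padded: |K'| = 64.
Outer input = (K'⊕opad) ∥ H(inner) → 64 + 16 = 80 bytes.

80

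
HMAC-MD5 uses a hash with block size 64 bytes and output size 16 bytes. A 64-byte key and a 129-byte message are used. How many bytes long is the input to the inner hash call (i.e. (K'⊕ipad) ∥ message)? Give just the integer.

Key is 64 ≤ 64 bytes, zero-padded: |K'| = 64.
Inner input = (K'⊕ipad) ∥ m → 64 + 129 = 193 bytes.

193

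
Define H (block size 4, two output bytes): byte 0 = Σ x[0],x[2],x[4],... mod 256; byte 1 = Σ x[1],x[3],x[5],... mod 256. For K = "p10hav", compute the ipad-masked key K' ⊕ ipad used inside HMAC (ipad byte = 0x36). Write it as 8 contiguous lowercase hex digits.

Key "p10hav" = 70 31 30 68 61 76 is 6 bytes > B = 4, so hash it first: H(key) = 01 0f, then zero-pad to 4 bytes: K' = 01 0f 00 00.
XOR each byte with 0x36: 01⊕36=37, 0f⊕36=39, 00⊕36=36, 00⊕36=36.

37393636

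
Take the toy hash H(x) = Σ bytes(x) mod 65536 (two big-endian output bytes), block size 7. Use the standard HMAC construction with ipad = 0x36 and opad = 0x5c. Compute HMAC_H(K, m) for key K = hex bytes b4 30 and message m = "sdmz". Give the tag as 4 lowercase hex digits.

Key hex bytes b4 30 is 2 bytes ≤ B = 7; zero-pad to 7 bytes: K' = b4 30 00 00 00 00 00.
K' ⊕ ipad = 82 06 36 36 36 36 36.  K' ⊕ opad = e8 6c 5c 5c 5c 5c 5c.
Inner input = (K'⊕ipad) ∥ m = 82 06 36 36 36 36 36 ∥ 73 64 6d 7a.
Inner hash: sum = 130+6+54+54+54+54+54+115+100+109+122 = 852 → 03 54.
Outer input = (K'⊕opad) ∥ inner = e8 6c 5c 5c 5c 5c 5c ∥ 03 54.
Outer hash (tag): sum = 232+108+92+92+92+92+92+3+84 = 887 → 03 77.

0377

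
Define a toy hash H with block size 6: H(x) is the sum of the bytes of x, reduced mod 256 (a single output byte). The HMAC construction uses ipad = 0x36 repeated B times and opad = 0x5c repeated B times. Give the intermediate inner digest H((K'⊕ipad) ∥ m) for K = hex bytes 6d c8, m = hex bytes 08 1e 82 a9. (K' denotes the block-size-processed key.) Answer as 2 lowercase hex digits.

Key hex bytes 6d c8 is 2 bytes ≤ B = 6; zero-pad to 6 bytes: K' = 6d c8 00 00 00 00.
K' ⊕ ipad = 5b fe 36 36 36 36.
Inner input = 5b fe 36 36 36 36 ∥ 08 1e 82 a9.
Inner hash: sum = 91+254+54+54+54+54+8+30+130+169 = 898; mod 256 = 130 → 82.

82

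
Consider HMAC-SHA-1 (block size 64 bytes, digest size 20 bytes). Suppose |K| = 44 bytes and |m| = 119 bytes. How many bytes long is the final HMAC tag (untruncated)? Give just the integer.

The tag is one SHA-1 digest: 20 bytes.

20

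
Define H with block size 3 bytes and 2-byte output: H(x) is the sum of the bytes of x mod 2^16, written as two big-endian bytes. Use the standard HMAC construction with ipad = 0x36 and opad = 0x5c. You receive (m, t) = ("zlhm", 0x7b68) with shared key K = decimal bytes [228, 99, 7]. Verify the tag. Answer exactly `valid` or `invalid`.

Key decimal bytes [228, 99, 7] = e4 63 07 is exactly B = 3 bytes: K' = e4 63 07.
K' ⊕ ipad = d2 55 31; K' ⊕ opad = b8 3f 5b.
Inner hash: sum = 210+85+49+122+108+104+109 = 787 → 03 13.
Outer hash (recomputed tag): sum = 184+63+91+3+19 = 360 → 01 68.
Recomputed tag = 0168; claimed = 7b68 → mismatch.

invalid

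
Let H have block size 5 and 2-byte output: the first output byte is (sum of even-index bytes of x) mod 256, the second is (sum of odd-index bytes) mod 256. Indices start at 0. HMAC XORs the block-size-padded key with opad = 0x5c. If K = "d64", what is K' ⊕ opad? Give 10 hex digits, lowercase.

386a685c5c

Key "d64" = 64 36 34 is 3 bytes ≤ B = 5; zero-pad to 5 bytes: K' = 64 36 34 00 00.
XOR each byte with 0x5c: 64⊕5c=38, 36⊕5c=6a, 34⊕5c=68, 00⊕5c=5c, 00⊕5c=5c.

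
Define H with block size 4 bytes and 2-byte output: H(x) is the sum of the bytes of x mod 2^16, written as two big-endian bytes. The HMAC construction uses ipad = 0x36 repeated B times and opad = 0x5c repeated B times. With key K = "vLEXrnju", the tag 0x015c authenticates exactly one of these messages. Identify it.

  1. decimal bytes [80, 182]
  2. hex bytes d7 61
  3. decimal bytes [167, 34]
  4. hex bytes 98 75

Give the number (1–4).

Key "vLEXrnju" = 76 4c 45 58 72 6e 6a 75 is 8 bytes > B = 4, so hash it first: H(key) = 03 1e, then zero-pad to 4 bytes: K' = 03 1e 00 00.
K' ⊕ ipad = 35 28 36 36; K' ⊕ opad = 5f 42 5c 5c.
m1: inner = H(35 28 36 36 50 b6) = 01 cf; tag = H(5f 42 5c 5c 01 cf) = 0229
m2: inner = H(35 28 36 36 d7 61) = 02 01; tag = H(5f 42 5c 5c 02 01) = 015c ← matches
m3: inner = H(35 28 36 36 a7 22) = 01 92; tag = H(5f 42 5c 5c 01 92) = 01ec
m4: inner = H(35 28 36 36 98 75) = 01 d6; tag = H(5f 42 5c 5c 01 d6) = 0230

2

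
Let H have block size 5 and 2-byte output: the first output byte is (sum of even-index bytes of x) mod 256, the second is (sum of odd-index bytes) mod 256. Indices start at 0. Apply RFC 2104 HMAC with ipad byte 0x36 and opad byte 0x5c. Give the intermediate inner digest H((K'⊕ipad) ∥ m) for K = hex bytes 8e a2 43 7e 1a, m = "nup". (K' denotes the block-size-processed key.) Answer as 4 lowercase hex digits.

ceba

Key hex bytes 8e a2 43 7e 1a is exactly B = 5 bytes: K' = 8e a2 43 7e 1a.
K' ⊕ ipad = b8 94 75 48 2c.
Inner input = b8 94 75 48 2c ∥ 6e 75 70.
Inner hash: even-index sum = 462 mod 256 = 206; odd-index sum = 442 mod 256 = 186 → ce ba.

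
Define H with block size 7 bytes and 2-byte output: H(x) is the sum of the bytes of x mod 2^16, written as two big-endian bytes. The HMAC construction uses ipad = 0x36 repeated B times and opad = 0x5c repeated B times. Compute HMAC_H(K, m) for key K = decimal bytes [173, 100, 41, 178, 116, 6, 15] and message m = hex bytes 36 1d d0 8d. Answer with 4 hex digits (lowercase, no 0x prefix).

044f

Key decimal bytes [173, 100, 41, 178, 116, 6, 15] = ad 64 29 b2 74 06 0f is exactly B = 7 bytes: K' = ad 64 29 b2 74 06 0f.
K' ⊕ ipad = 9b 52 1f 84 42 30 39.  K' ⊕ opad = f1 38 75 ee 28 5a 53.
Inner input = (K'⊕ipad) ∥ m = 9b 52 1f 84 42 30 39 ∥ 36 1d d0 8d.
Inner hash: sum = 155+82+31+132+66+48+57+54+29+208+141 = 1003 → 03 eb.
Outer input = (K'⊕opad) ∥ inner = f1 38 75 ee 28 5a 53 ∥ 03 eb.
Outer hash (tag): sum = 241+56+117+238+40+90+83+3+235 = 1103 → 04 4f.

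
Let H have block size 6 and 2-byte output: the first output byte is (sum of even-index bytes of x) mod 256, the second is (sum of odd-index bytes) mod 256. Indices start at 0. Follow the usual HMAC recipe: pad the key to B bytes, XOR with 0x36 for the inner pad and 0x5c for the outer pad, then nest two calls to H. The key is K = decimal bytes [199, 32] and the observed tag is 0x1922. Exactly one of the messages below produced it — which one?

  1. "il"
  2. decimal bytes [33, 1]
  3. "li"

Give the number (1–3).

Key decimal bytes [199, 32] = c7 20 is 2 bytes ≤ B = 6; zero-pad to 6 bytes: K' = c7 20 00 00 00 00.
K' ⊕ ipad = f1 16 36 36 36 36; K' ⊕ opad = 9b 7c 5c 5c 5c 5c.
m1: inner = H(f1 16 36 36 36 36 69 6c) = c6 ee; tag = H(9b 7c 5c 5c 5c 5c c6 ee) = 1922 ← matches
m2: inner = H(f1 16 36 36 36 36 21 01) = 7e 83; tag = H(9b 7c 5c 5c 5c 5c 7e 83) = d1b7
m3: inner = H(f1 16 36 36 36 36 6c 69) = c9 eb; tag = H(9b 7c 5c 5c 5c 5c c9 eb) = 1c1f

1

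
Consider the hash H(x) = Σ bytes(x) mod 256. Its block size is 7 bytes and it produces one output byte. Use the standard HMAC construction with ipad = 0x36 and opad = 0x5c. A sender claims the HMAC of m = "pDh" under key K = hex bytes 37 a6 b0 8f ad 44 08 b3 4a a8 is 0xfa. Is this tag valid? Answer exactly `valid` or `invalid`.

valid

Key hex bytes 37 a6 b0 8f ad 44 08 b3 4a a8 is 10 bytes > B = 7, so hash it first: H(key) = ba, then zero-pad to 7 bytes: K' = ba 00 00 00 00 00 00.
K' ⊕ ipad = 8c 36 36 36 36 36 36; K' ⊕ opad = e6 5c 5c 5c 5c 5c 5c.
Inner hash: sum = 140+54+54+54+54+54+54+112+68+104 = 748; mod 256 = 236 → ec.
Outer hash (recomputed tag): sum = 230+92+92+92+92+92+92+236 = 1018; mod 256 = 250 → fa.
Recomputed tag = fa; claimed = fa → match.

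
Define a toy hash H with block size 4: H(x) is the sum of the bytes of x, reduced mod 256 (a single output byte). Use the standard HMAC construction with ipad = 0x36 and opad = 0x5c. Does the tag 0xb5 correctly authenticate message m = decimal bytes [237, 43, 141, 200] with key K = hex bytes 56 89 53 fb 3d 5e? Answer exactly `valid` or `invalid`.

Key hex bytes 56 89 53 fb 3d 5e is 6 bytes > B = 4, so hash it first: H(key) = c8, then zero-pad to 4 bytes: K' = c8 00 00 00.
K' ⊕ ipad = fe 36 36 36; K' ⊕ opad = 94 5c 5c 5c.
Inner hash: sum = 254+54+54+54+237+43+141+200 = 1037; mod 256 = 13 → 0d.
Outer hash (recomputed tag): sum = 148+92+92+92+13 = 437; mod 256 = 181 → b5.
Recomputed tag = b5; claimed = b5 → match.

valid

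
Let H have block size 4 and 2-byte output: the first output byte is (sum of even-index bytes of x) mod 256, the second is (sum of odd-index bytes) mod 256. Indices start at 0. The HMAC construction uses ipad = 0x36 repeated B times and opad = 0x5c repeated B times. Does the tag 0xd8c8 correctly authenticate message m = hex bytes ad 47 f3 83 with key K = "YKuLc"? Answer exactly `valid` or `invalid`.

invalid

Key "YKuLc" = 59 4b 75 4c 63 is 5 bytes > B = 4, so hash it first: H(key) = 31 97, then zero-pad to 4 bytes: K' = 31 97 00 00.
K' ⊕ ipad = 07 a1 36 36; K' ⊕ opad = 6d cb 5c 5c.
Inner hash: even-index sum = 477 mod 256 = 221; odd-index sum = 417 mod 256 = 161 → dd a1.
Outer hash (recomputed tag): even-index sum = 422 mod 256 = 166; odd-index sum = 456 mod 256 = 200 → a6 c8.
Recomputed tag = a6c8; claimed = d8c8 → mismatch.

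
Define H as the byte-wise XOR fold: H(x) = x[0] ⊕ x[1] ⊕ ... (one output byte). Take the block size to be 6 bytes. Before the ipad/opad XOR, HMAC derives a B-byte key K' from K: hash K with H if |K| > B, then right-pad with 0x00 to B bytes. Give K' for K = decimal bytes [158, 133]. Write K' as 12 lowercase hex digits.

Key decimal bytes [158, 133] = 9e 85 is 2 bytes ≤ B = 6; zero-pad to 6 bytes: K' = 9e 85 00 00 00 00.

9e8500000000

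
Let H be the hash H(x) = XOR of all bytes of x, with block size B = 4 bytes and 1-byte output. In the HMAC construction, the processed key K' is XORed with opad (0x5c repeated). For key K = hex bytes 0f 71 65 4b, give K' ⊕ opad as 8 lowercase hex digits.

532d3917

Key hex bytes 0f 71 65 4b is exactly B = 4 bytes: K' = 0f 71 65 4b.
XOR each byte with 0x5c: 0f⊕5c=53, 71⊕5c=2d, 65⊕5c=39, 4b⊕5c=17.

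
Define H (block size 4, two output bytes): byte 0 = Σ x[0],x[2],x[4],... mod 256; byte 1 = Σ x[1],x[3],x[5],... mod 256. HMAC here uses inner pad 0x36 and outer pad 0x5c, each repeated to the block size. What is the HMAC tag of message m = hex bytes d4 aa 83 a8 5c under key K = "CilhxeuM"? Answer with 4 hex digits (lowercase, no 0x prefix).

af78

Key "CilhxeuM" = 43 69 6c 68 78 65 75 4d is 8 bytes > B = 4, so hash it first: H(key) = 9c 83, then zero-pad to 4 bytes: K' = 9c 83 00 00.
K' ⊕ ipad = aa b5 36 36.  K' ⊕ opad = c0 df 5c 5c.
Inner input = (K'⊕ipad) ∥ m = aa b5 36 36 ∥ d4 aa 83 a8 5c.
Inner hash: even-index sum = 659 mod 256 = 147; odd-index sum = 573 mod 256 = 61 → 93 3d.
Outer input = (K'⊕opad) ∥ inner = c0 df 5c 5c ∥ 93 3d.
Outer hash (tag): even-index sum = 431 mod 256 = 175; odd-index sum = 376 mod 256 = 120 → af 78.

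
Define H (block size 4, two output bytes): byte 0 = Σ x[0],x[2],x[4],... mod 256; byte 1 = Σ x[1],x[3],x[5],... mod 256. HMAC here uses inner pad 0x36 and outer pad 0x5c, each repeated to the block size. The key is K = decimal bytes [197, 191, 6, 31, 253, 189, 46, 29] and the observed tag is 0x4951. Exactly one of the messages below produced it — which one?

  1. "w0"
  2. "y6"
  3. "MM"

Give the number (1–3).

Key decimal bytes [197, 191, 6, 31, 253, 189, 46, 29] = c5 bf 06 1f fd bd 2e 1d is 8 bytes > B = 4, so hash it first: H(key) = f6 b8, then zero-pad to 4 bytes: K' = f6 b8 00 00.
K' ⊕ ipad = c0 8e 36 36; K' ⊕ opad = aa e4 5c 5c.
m1: inner = H(c0 8e 36 36 77 30) = 6d f4; tag = H(aa e4 5c 5c 6d f4) = 7334
m2: inner = H(c0 8e 36 36 79 36) = 6f fa; tag = H(aa e4 5c 5c 6f fa) = 753a
m3: inner = H(c0 8e 36 36 4d 4d) = 43 11; tag = H(aa e4 5c 5c 43 11) = 4951 ← matches

3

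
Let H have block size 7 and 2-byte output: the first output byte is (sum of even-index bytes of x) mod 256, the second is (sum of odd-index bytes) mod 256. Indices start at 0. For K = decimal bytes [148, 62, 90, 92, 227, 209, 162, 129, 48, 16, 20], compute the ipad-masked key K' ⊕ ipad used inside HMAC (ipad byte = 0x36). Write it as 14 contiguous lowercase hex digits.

81ca3636363636

Key decimal bytes [148, 62, 90, 92, 227, 209, 162, 129, 48, 16, 20] = 94 3e 5a 5c e3 d1 a2 81 30 10 14 is 11 bytes > B = 7, so hash it first: H(key) = b7 fc, then zero-pad to 7 bytes: K' = b7 fc 00 00 00 00 00.
XOR each byte with 0x36: b7⊕36=81, fc⊕36=ca, 00⊕36=36, 00⊕36=36, 00⊕36=36, 00⊕36=36, 00⊕36=36.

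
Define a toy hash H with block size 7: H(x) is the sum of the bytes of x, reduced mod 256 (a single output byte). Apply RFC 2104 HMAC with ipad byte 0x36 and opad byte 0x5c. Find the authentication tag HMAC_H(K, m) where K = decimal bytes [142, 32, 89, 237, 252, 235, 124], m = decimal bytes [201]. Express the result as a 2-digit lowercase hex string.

4d

Key decimal bytes [142, 32, 89, 237, 252, 235, 124] = 8e 20 59 ed fc eb 7c is exactly B = 7 bytes: K' = 8e 20 59 ed fc eb 7c.
K' ⊕ ipad = b8 16 6f db ca dd 4a.  K' ⊕ opad = d2 7c 05 b1 a0 b7 20.
Inner input = (K'⊕ipad) ∥ m = b8 16 6f db ca dd 4a ∥ c9.
Inner hash: sum = 184+22+111+219+202+221+74+201 = 1234; mod 256 = 210 → d2.
Outer input = (K'⊕opad) ∥ inner = d2 7c 05 b1 a0 b7 20 ∥ d2.
Outer hash (tag): sum = 210+124+5+177+160+183+32+210 = 1101; mod 256 = 77 → 4d.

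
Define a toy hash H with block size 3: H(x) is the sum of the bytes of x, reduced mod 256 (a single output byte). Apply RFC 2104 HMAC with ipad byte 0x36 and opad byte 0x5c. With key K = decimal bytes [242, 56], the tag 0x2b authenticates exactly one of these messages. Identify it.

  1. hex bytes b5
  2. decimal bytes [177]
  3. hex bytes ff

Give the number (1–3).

Key decimal bytes [242, 56] = f2 38 is 2 bytes ≤ B = 3; zero-pad to 3 bytes: K' = f2 38 00.
K' ⊕ ipad = c4 0e 36; K' ⊕ opad = ae 64 5c.
m1: inner = H(c4 0e 36 b5) = bd; tag = H(ae 64 5c bd) = 2b ← matches
m2: inner = H(c4 0e 36 b1) = b9; tag = H(ae 64 5c b9) = 27
m3: inner = H(c4 0e 36 ff) = 07; tag = H(ae 64 5c 07) = 75

1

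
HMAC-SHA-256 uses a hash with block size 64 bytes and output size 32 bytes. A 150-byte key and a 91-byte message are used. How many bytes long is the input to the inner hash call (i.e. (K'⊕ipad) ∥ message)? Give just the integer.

Key is 150 > 64 bytes, so it is hashed to 32 bytes then zero-padded to 64: |K'| = 64.
Inner input = (K'⊕ipad) ∥ m → 64 + 91 = 155 bytes.

155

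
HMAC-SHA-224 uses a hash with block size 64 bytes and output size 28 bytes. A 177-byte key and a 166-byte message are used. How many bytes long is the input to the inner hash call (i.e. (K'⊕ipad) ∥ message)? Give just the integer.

Key is 177 > 64 bytes, so it is hashed to 28 bytes then zero-padded to 64: |K'| = 64.
Inner input = (K'⊕ipad) ∥ m → 64 + 166 = 230 bytes.

230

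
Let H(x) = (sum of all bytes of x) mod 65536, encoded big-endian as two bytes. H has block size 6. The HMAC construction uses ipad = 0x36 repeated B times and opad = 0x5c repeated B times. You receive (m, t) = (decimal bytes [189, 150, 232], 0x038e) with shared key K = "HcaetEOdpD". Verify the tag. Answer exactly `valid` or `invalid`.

valid

Key "HcaetEOdpD" = 48 63 61 65 74 45 4f 64 70 44 is 10 bytes > B = 6, so hash it first: H(key) = 03 91, then zero-pad to 6 bytes: K' = 03 91 00 00 00 00.
K' ⊕ ipad = 35 a7 36 36 36 36; K' ⊕ opad = 5f cd 5c 5c 5c 5c.
Inner hash: sum = 53+167+54+54+54+54+189+150+232 = 1007 → 03 ef.
Outer hash (recomputed tag): sum = 95+205+92+92+92+92+3+239 = 910 → 03 8e.
Recomputed tag = 038e; claimed = 038e → match.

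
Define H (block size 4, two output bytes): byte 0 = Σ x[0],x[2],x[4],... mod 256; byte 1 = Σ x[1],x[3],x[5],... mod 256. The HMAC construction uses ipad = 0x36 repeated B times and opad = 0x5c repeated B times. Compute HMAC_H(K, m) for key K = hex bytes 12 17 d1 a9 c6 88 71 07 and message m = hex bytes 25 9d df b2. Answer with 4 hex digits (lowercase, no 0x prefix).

086d

Key hex bytes 12 17 d1 a9 c6 88 71 07 is 8 bytes > B = 4, so hash it first: H(key) = 1a 4f, then zero-pad to 4 bytes: K' = 1a 4f 00 00.
K' ⊕ ipad = 2c 79 36 36.  K' ⊕ opad = 46 13 5c 5c.
Inner input = (K'⊕ipad) ∥ m = 2c 79 36 36 ∥ 25 9d df b2.
Inner hash: even-index sum = 358 mod 256 = 102; odd-index sum = 510 mod 256 = 254 → 66 fe.
Outer input = (K'⊕opad) ∥ inner = 46 13 5c 5c ∥ 66 fe.
Outer hash (tag): even-index sum = 264 mod 256 = 8; odd-index sum = 365 mod 256 = 109 → 08 6d.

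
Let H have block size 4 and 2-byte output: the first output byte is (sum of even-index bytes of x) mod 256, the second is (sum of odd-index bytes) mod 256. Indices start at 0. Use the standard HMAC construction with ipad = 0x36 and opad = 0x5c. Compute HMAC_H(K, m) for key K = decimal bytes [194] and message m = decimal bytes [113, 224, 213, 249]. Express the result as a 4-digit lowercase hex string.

6afd

Key decimal bytes [194] = c2 is 1 byte ≤ B = 4; zero-pad to 4 bytes: K' = c2 00 00 00.
K' ⊕ ipad = f4 36 36 36.  K' ⊕ opad = 9e 5c 5c 5c.
Inner input = (K'⊕ipad) ∥ m = f4 36 36 36 ∥ 71 e0 d5 f9.
Inner hash: even-index sum = 624 mod 256 = 112; odd-index sum = 581 mod 256 = 69 → 70 45.
Outer input = (K'⊕opad) ∥ inner = 9e 5c 5c 5c ∥ 70 45.
Outer hash (tag): even-index sum = 362 mod 256 = 106; odd-index sum = 253 mod 256 = 253 → 6a fd.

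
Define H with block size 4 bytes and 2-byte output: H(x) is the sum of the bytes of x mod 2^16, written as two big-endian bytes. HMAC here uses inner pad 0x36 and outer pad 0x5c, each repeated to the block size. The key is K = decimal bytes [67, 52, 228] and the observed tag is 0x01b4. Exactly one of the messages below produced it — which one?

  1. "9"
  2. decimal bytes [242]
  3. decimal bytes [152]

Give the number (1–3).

3

Key decimal bytes [67, 52, 228] = 43 34 e4 is 3 bytes ≤ B = 4; zero-pad to 4 bytes: K' = 43 34 e4 00.
K' ⊕ ipad = 75 02 d2 36; K' ⊕ opad = 1f 68 b8 5c.
m1: inner = H(75 02 d2 36 39) = 01 b8; tag = H(1f 68 b8 5c 01 b8) = 0254
m2: inner = H(75 02 d2 36 f2) = 02 71; tag = H(1f 68 b8 5c 02 71) = 020e
m3: inner = H(75 02 d2 36 98) = 02 17; tag = H(1f 68 b8 5c 02 17) = 01b4 ← matches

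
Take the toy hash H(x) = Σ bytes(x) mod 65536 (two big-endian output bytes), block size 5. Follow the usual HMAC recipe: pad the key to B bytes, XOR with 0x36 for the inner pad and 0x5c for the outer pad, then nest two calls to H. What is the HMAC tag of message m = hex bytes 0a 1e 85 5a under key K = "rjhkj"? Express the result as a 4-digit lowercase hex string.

01c5

Key "rjhkj" = 72 6a 68 6b 6a is exactly B = 5 bytes: K' = 72 6a 68 6b 6a.
K' ⊕ ipad = 44 5c 5e 5d 5c.  K' ⊕ opad = 2e 36 34 37 36.
Inner input = (K'⊕ipad) ∥ m = 44 5c 5e 5d 5c ∥ 0a 1e 85 5a.
Inner hash: sum = 68+92+94+93+92+10+30+133+90 = 702 → 02 be.
Outer input = (K'⊕opad) ∥ inner = 2e 36 34 37 36 ∥ 02 be.
Outer hash (tag): sum = 46+54+52+55+54+2+190 = 453 → 01 c5.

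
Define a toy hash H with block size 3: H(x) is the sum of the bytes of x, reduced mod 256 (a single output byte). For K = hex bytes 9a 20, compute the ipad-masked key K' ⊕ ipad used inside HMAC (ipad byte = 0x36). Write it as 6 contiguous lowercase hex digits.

ac1636

Key hex bytes 9a 20 is 2 bytes ≤ B = 3; zero-pad to 3 bytes: K' = 9a 20 00.
XOR each byte with 0x36: 9a⊕36=ac, 20⊕36=16, 00⊕36=36.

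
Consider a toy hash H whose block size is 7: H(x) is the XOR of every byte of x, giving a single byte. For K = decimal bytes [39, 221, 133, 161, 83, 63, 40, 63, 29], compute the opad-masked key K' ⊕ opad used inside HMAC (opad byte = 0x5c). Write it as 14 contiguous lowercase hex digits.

e45c5c5c5c5c5c

Key decimal bytes [39, 221, 133, 161, 83, 63, 40, 63, 29] = 27 dd 85 a1 53 3f 28 3f 1d is 9 bytes > B = 7, so hash it first: H(key) = b8, then zero-pad to 7 bytes: K' = b8 00 00 00 00 00 00.
XOR each byte with 0x5c: b8⊕5c=e4, 00⊕5c=5c, 00⊕5c=5c, 00⊕5c=5c, 00⊕5c=5c, 00⊕5c=5c, 00⊕5c=5c.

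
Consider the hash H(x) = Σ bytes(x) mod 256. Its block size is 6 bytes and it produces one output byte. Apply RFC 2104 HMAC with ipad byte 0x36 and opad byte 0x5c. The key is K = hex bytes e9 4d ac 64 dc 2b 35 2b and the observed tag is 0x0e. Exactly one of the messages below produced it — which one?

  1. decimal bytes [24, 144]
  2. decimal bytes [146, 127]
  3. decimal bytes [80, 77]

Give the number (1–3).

Key hex bytes e9 4d ac 64 dc 2b 35 2b is 8 bytes > B = 6, so hash it first: H(key) = ad, then zero-pad to 6 bytes: K' = ad 00 00 00 00 00.
K' ⊕ ipad = 9b 36 36 36 36 36; K' ⊕ opad = f1 5c 5c 5c 5c 5c.
m1: inner = H(9b 36 36 36 36 36 18 90) = 51; tag = H(f1 5c 5c 5c 5c 5c 51) = 0e ← matches
m2: inner = H(9b 36 36 36 36 36 92 7f) = ba; tag = H(f1 5c 5c 5c 5c 5c ba) = 77
m3: inner = H(9b 36 36 36 36 36 50 4d) = 46; tag = H(f1 5c 5c 5c 5c 5c 46) = 03

1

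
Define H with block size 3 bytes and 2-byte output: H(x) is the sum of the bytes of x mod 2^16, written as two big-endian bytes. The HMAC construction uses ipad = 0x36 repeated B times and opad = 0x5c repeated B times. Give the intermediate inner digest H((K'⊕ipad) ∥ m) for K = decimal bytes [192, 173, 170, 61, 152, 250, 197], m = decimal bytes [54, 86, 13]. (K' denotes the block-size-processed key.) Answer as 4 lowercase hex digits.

019e

Key decimal bytes [192, 173, 170, 61, 152, 250, 197] = c0 ad aa 3d 98 fa c5 is 7 bytes > B = 3, so hash it first: H(key) = 04 ab, then zero-pad to 3 bytes: K' = 04 ab 00.
K' ⊕ ipad = 32 9d 36.
Inner input = 32 9d 36 ∥ 36 56 0d.
Inner hash: sum = 50+157+54+54+86+13 = 414 → 01 9e.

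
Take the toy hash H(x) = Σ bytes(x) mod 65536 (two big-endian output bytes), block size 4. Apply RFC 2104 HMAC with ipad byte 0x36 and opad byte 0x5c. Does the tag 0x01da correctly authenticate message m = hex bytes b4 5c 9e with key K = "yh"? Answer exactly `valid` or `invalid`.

valid

Key "yh" = 79 68 is 2 bytes ≤ B = 4; zero-pad to 4 bytes: K' = 79 68 00 00.
K' ⊕ ipad = 4f 5e 36 36; K' ⊕ opad = 25 34 5c 5c.
Inner hash: sum = 79+94+54+54+180+92+158 = 711 → 02 c7.
Outer hash (recomputed tag): sum = 37+52+92+92+2+199 = 474 → 01 da.
Recomputed tag = 01da; claimed = 01da → match.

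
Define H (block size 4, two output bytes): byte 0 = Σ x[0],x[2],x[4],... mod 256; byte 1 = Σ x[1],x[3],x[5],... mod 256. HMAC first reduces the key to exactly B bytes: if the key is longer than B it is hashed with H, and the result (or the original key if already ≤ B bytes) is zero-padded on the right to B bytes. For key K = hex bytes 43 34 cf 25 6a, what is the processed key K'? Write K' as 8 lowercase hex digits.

7c590000

|K| = 5 > B = 4, so first hash the key.
H(K): even-index sum = 380 mod 256 = 124; odd-index sum = 89 mod 256 = 89 → 7c 59.
Zero-pad H(K) = 7c 59 to 4 bytes: K' = 7c 59 00 00.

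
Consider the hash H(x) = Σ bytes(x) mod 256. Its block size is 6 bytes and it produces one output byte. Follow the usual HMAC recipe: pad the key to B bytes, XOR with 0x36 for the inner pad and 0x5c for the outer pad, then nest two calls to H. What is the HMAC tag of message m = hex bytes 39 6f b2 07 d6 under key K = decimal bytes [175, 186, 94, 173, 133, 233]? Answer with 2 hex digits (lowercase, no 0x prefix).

4b

Key decimal bytes [175, 186, 94, 173, 133, 233] = af ba 5e ad 85 e9 is exactly B = 6 bytes: K' = af ba 5e ad 85 e9.
K' ⊕ ipad = 99 8c 68 9b b3 df.  K' ⊕ opad = f3 e6 02 f1 d9 b5.
Inner input = (K'⊕ipad) ∥ m = 99 8c 68 9b b3 df ∥ 39 6f b2 07 d6.
Inner hash: sum = 153+140+104+155+179+223+57+111+178+7+214 = 1521; mod 256 = 241 → f1.
Outer input = (K'⊕opad) ∥ inner = f3 e6 02 f1 d9 b5 ∥ f1.
Outer hash (tag): sum = 243+230+2+241+217+181+241 = 1355; mod 256 = 75 → 4b.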